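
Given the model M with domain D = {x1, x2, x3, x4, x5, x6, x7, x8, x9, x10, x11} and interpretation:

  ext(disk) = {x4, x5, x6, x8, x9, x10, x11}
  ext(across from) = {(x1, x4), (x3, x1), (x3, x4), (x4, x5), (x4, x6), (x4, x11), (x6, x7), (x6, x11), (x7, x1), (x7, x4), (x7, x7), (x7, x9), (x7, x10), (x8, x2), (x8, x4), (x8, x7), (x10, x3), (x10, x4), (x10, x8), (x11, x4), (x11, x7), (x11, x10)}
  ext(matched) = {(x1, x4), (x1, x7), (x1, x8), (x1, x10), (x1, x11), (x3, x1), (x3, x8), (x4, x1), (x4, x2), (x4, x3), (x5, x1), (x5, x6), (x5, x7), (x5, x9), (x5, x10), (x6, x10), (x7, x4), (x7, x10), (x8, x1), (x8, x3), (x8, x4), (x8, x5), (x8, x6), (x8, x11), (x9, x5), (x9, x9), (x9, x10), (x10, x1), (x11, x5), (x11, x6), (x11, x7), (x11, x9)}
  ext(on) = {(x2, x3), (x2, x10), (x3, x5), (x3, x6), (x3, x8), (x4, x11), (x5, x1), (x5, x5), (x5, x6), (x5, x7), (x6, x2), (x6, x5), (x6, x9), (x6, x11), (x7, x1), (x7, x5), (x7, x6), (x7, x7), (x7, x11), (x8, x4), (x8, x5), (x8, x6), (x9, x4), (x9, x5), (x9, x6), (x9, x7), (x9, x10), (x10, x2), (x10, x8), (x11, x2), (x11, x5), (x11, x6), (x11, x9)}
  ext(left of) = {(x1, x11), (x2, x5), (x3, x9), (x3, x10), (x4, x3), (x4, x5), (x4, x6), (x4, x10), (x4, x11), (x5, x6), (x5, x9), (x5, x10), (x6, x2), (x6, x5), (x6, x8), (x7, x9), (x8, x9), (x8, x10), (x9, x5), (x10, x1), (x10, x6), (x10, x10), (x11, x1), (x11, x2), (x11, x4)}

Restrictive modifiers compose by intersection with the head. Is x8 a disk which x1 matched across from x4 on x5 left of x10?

yes

⟦which x1 matched⟧ = {x : ⟨x1, x⟩ ∈ ⟦matched⟧} = {x4, x7, x8, x10, x11}
⟦across from x4⟧ = {x : ⟨x, x4⟩ ∈ ⟦across from⟧} = {x1, x3, x7, x8, x10, x11}
⟦on x5⟧ = {x : ⟨x, x5⟩ ∈ ⟦on⟧} = {x3, x5, x6, x7, x8, x9, x11}
⟦left of x10⟧ = {x : ⟨x, x10⟩ ∈ ⟦left of⟧} = {x3, x4, x5, x8, x10}
⟦disk⟧ = {x4, x5, x6, x8, x9, x10, x11}
… ∩ ⟦which x1 matched⟧ = {x4, x5, x6, x8, x9, x10, x11} ∩ {x4, x7, x8, x10, x11} = {x4, x8, x10, x11}
… ∩ ⟦across from x4⟧ = {x4, x8, x10, x11} ∩ {x1, x3, x7, x8, x10, x11} = {x8, x10, x11}
… ∩ ⟦on x5⟧ = {x8, x10, x11} ∩ {x3, x5, x6, x7, x8, x9, x11} = {x8, x11}
… ∩ ⟦left of x10⟧ = {x8, x11} ∩ {x3, x4, x5, x8, x10} = {x8}
⟦disk which x1 matched across from x4 on x5 left of x10⟧ = {x8}; x8 ∈ this set.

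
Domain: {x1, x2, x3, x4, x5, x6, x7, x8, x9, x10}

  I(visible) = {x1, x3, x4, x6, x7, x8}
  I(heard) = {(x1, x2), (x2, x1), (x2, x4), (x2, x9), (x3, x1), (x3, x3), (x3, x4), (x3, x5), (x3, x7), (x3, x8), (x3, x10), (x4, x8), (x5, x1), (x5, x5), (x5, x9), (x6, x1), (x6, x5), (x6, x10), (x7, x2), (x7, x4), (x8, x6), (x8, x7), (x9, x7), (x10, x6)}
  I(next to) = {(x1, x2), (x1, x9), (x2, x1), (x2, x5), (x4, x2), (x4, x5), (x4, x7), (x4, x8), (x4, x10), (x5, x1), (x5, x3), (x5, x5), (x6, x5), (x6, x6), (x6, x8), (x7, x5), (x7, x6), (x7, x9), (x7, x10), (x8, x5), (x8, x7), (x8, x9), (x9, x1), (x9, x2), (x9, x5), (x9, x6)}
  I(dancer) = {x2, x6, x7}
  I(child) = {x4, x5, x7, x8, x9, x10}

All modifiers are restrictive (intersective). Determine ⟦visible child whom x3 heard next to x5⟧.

⟦whom x3 heard⟧ = {x : ⟨x3, x⟩ ∈ ⟦heard⟧} = {x1, x3, x4, x5, x7, x8, x10}
⟦next to x5⟧ = {x : ⟨x, x5⟩ ∈ ⟦next to⟧} = {x2, x4, x5, x6, x7, x8, x9}
⟦child⟧ = {x4, x5, x7, x8, x9, x10}
… ∩ ⟦whom x3 heard⟧ = {x4, x5, x7, x8, x9, x10} ∩ {x1, x3, x4, x5, x7, x8, x10} = {x4, x5, x7, x8, x10}
… ∩ ⟦next to x5⟧ = {x4, x5, x7, x8, x10} ∩ {x2, x4, x5, x6, x7, x8, x9} = {x4, x5, x7, x8}
… ∩ ⟦visible⟧ = {x4, x5, x7, x8} ∩ {x1, x3, x4, x6, x7, x8} = {x4, x7, x8}
So ⟦visible child whom x3 heard next to x5⟧ = {x4, x7, x8}.

{x4, x7, x8}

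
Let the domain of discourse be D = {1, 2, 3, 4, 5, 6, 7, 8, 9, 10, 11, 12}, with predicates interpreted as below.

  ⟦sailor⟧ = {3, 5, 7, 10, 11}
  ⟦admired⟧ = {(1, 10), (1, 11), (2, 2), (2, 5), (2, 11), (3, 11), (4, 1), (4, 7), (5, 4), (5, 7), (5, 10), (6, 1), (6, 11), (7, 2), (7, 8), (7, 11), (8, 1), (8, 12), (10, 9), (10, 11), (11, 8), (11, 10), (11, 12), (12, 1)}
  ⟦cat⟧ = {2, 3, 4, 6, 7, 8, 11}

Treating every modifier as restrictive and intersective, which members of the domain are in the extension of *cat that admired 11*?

⟦that admired 11⟧ = {x : ⟨x, 11⟩ ∈ ⟦admired⟧} = {1, 2, 3, 6, 7, 10}
⟦cat⟧ = {2, 3, 4, 6, 7, 8, 11}
… ∩ ⟦that admired 11⟧ = {2, 3, 4, 6, 7, 8, 11} ∩ {1, 2, 3, 6, 7, 10} = {2, 3, 6, 7}
So ⟦cat that admired 11⟧ = {2, 3, 6, 7}.

{2, 3, 6, 7}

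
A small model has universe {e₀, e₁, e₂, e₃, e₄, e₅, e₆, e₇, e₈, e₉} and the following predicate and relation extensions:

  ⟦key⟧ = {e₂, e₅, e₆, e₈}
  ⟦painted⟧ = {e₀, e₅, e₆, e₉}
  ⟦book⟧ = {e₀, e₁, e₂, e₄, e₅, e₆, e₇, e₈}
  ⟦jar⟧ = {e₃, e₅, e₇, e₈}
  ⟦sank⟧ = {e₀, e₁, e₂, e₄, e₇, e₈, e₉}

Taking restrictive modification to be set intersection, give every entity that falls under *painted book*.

⟦book⟧ = {e₀, e₁, e₂, e₄, e₅, e₆, e₇, e₈}
… ∩ ⟦painted⟧ = {e₀, e₁, e₂, e₄, e₅, e₆, e₇, e₈} ∩ {e₀, e₅, e₆, e₉} = {e₀, e₅, e₆}
So ⟦painted book⟧ = {e₀, e₅, e₆}.

{e₀, e₅, e₆}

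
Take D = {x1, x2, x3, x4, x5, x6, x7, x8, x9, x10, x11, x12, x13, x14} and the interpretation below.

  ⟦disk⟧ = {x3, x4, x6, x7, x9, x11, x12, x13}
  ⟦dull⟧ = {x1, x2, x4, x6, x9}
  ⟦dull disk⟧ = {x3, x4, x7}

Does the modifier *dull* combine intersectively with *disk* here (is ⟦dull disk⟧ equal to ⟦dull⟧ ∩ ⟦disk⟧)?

⟦dull⟧ ∩ ⟦disk⟧ = {x1, x2, x4, x6, x9} ∩ {x3, x4, x6, x7, x9, x11, x12, x13} = {x4, x6, x9}
Observed ⟦dull disk⟧ = {x3, x4, x7}.
These differ, so the modifier is not intersective in this model.

no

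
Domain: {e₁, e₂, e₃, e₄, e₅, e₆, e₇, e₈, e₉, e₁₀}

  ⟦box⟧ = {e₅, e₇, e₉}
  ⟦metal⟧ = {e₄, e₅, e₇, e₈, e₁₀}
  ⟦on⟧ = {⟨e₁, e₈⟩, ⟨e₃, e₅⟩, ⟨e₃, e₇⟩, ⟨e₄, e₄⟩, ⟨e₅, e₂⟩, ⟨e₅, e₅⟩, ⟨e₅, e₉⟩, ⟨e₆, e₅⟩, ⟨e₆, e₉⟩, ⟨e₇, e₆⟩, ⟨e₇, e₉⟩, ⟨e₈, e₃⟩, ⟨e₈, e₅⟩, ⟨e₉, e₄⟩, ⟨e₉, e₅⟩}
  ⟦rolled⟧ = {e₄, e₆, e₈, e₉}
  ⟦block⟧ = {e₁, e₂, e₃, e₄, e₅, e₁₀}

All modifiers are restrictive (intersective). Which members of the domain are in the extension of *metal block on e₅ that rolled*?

⟦on e₅⟧ = {x : ⟨x, e₅⟩ ∈ ⟦on⟧} = {e₃, e₅, e₆, e₈, e₉}
⟦that rolled⟧ = ⟦rolled⟧ = {e₄, e₆, e₈, e₉}
⟦block⟧ = {e₁, e₂, e₃, e₄, e₅, e₁₀}
… ∩ ⟦on e₅⟧ = {e₁, e₂, e₃, e₄, e₅, e₁₀} ∩ {e₃, e₅, e₆, e₈, e₉} = {e₃, e₅}
… ∩ ⟦that rolled⟧ = {e₃, e₅} ∩ {e₄, e₆, e₈, e₉} = ∅
… ∩ ⟦metal⟧ = ∅ ∩ {e₄, e₅, e₇, e₈, e₁₀} = ∅
So ⟦metal block on e₅ that rolled⟧ = { }.

{ }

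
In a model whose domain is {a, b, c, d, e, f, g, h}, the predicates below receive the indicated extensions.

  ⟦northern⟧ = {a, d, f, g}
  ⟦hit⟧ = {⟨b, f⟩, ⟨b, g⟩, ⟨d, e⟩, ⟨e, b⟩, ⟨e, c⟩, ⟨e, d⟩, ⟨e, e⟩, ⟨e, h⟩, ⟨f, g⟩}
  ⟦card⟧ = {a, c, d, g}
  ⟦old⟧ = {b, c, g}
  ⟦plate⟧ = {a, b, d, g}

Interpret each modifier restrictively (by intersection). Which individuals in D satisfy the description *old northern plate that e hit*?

⟦that e hit⟧ = {x : ⟨e, x⟩ ∈ ⟦hit⟧} = {b, c, d, e, h}
⟦plate⟧ = {a, b, d, g}
… ∩ ⟦that e hit⟧ = {a, b, d, g} ∩ {b, c, d, e, h} = {b, d}
… ∩ ⟦old⟧ = {b, d} ∩ {b, c, g} = {b}
… ∩ ⟦northern⟧ = {b} ∩ {a, d, f, g} = ∅
So ⟦old northern plate that e hit⟧ = { }.

{ }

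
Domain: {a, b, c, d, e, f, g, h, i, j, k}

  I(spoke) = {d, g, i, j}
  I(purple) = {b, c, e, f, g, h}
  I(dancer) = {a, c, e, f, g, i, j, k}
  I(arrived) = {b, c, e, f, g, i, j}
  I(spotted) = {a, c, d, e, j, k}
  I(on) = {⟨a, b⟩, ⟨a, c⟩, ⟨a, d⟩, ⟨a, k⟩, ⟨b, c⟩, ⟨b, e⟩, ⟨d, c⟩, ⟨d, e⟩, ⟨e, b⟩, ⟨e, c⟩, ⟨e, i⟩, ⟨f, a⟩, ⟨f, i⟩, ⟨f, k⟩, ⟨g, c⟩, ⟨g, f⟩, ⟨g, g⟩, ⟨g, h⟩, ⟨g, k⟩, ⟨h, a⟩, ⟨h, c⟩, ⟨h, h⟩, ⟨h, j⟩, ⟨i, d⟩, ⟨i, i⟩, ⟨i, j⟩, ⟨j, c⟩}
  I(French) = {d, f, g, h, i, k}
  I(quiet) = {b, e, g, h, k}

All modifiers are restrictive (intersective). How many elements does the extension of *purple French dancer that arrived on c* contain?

⟦that arrived⟧ = ⟦arrived⟧ = {b, c, e, f, g, i, j}
⟦on c⟧ = {x : ⟨x, c⟩ ∈ ⟦on⟧} = {a, b, d, e, g, h, j}
⟦dancer⟧ = {a, c, e, f, g, i, j, k}
… ∩ ⟦that arrived⟧ = {a, c, e, f, g, i, j, k} ∩ {b, c, e, f, g, i, j} = {c, e, f, g, i, j}
… ∩ ⟦on c⟧ = {c, e, f, g, i, j} ∩ {a, b, d, e, g, h, j} = {e, g, j}
… ∩ ⟦purple⟧ = {e, g, j} ∩ {b, c, e, f, g, h} = {e, g}
… ∩ ⟦French⟧ = {e, g} ∩ {d, f, g, h, i, k} = {g}
⟦purple French dancer that arrived on c⟧ = {g}, so the cardinality is 1.

1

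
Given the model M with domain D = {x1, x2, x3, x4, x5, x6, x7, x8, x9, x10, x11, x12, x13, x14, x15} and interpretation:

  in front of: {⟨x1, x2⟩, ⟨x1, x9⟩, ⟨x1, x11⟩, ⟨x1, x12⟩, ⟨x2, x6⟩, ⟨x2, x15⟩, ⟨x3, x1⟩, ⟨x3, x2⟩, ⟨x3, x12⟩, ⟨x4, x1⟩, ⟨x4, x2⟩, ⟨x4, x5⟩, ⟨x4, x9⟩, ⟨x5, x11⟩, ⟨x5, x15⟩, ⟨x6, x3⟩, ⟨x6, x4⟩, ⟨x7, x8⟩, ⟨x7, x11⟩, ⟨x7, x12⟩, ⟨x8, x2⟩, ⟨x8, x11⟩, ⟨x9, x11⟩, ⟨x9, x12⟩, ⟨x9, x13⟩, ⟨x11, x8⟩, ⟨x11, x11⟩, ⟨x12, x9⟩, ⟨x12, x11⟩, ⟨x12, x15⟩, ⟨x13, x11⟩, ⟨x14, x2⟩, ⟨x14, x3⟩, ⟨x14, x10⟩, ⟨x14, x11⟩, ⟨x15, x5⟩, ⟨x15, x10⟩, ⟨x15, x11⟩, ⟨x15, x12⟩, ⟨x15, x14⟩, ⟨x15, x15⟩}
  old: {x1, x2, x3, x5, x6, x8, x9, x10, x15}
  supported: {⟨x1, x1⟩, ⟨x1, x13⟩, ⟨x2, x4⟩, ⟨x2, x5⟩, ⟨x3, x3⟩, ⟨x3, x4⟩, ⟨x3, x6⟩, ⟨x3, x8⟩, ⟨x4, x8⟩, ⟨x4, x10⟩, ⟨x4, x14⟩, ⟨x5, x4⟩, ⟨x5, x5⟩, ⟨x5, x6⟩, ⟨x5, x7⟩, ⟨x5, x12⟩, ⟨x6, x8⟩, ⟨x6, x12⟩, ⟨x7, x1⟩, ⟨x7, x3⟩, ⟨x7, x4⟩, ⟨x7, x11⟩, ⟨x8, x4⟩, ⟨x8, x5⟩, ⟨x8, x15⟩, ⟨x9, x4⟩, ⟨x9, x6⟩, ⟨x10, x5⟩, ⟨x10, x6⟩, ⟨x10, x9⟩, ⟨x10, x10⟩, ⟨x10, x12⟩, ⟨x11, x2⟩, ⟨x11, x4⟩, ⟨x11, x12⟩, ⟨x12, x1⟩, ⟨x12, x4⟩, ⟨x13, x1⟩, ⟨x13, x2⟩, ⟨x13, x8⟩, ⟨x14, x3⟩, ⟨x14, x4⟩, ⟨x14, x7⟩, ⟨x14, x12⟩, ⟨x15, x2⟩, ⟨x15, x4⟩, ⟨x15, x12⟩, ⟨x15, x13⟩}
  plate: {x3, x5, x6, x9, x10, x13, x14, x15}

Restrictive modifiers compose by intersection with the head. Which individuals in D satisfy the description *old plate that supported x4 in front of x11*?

⟦that supported x4⟧ = {x : ⟨x, x4⟩ ∈ ⟦supported⟧} = {x2, x3, x5, x7, x8, x9, x11, x12, x14, x15}
⟦in front of x11⟧ = {x : ⟨x, x11⟩ ∈ ⟦in front of⟧} = {x1, x5, x7, x8, x9, x11, x12, x13, x14, x15}
⟦plate⟧ = {x3, x5, x6, x9, x10, x13, x14, x15}
… ∩ ⟦that supported x4⟧ = {x3, x5, x6, x9, x10, x13, x14, x15} ∩ {x2, x3, x5, x7, x8, x9, x11, x12, x14, x15} = {x3, x5, x9, x14, x15}
… ∩ ⟦in front of x11⟧ = {x3, x5, x9, x14, x15} ∩ {x1, x5, x7, x8, x9, x11, x12, x13, x14, x15} = {x5, x9, x14, x15}
… ∩ ⟦old⟧ = {x5, x9, x14, x15} ∩ {x1, x2, x3, x5, x6, x8, x9, x10, x15} = {x5, x9, x15}
So ⟦old plate that supported x4 in front of x11⟧ = {x5, x9, x15}.

{x5, x9, x15}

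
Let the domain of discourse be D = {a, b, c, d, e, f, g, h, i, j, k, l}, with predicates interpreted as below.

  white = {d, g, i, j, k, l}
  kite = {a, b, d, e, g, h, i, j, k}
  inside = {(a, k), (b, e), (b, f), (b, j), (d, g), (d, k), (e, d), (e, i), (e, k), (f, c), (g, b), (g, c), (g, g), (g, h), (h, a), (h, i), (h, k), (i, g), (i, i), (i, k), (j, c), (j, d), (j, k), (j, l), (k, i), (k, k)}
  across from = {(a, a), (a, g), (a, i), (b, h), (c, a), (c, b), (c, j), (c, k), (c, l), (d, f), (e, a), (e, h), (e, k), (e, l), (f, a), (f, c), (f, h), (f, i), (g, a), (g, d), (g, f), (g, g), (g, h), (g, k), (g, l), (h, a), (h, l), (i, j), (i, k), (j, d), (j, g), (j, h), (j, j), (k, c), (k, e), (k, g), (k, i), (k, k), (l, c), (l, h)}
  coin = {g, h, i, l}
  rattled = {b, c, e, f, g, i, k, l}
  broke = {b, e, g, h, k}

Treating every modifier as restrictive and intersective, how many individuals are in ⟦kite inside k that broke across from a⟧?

2

⟦inside k⟧ = {x : ⟨x, k⟩ ∈ ⟦inside⟧} = {a, d, e, h, i, j, k}
⟦that broke⟧ = ⟦broke⟧ = {b, e, g, h, k}
⟦across from a⟧ = {x : ⟨x, a⟩ ∈ ⟦across from⟧} = {a, c, e, f, g, h}
⟦kite⟧ = {a, b, d, e, g, h, i, j, k}
… ∩ ⟦inside k⟧ = {a, b, d, e, g, h, i, j, k} ∩ {a, d, e, h, i, j, k} = {a, d, e, h, i, j, k}
… ∩ ⟦that broke⟧ = {a, d, e, h, i, j, k} ∩ {b, e, g, h, k} = {e, h, k}
… ∩ ⟦across from a⟧ = {e, h, k} ∩ {a, c, e, f, g, h} = {e, h}
⟦kite inside k that broke across from a⟧ = {e, h}, so the cardinality is 2.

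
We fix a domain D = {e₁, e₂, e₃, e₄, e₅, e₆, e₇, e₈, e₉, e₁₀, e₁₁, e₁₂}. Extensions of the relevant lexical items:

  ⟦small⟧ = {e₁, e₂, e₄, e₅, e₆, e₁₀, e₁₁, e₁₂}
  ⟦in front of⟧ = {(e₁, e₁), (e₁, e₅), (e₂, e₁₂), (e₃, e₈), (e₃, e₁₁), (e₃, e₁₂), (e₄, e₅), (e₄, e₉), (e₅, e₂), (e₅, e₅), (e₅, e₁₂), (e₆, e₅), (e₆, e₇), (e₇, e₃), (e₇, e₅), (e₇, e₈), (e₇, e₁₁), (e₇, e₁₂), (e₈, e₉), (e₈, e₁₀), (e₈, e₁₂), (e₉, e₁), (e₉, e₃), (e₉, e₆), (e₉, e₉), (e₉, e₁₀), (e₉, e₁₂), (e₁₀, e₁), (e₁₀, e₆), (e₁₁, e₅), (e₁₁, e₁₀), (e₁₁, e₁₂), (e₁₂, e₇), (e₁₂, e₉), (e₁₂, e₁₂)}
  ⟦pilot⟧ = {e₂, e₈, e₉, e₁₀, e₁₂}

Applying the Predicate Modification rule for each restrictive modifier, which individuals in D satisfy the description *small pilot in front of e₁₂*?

{e₂, e₁₂}

⟦in front of e₁₂⟧ = {x : ⟨x, e₁₂⟩ ∈ ⟦in front of⟧} = {e₂, e₃, e₅, e₇, e₈, e₉, e₁₁, e₁₂}
⟦pilot⟧ = {e₂, e₈, e₉, e₁₀, e₁₂}
… ∩ ⟦in front of e₁₂⟧ = {e₂, e₈, e₉, e₁₀, e₁₂} ∩ {e₂, e₃, e₅, e₇, e₈, e₉, e₁₁, e₁₂} = {e₂, e₈, e₉, e₁₂}
… ∩ ⟦small⟧ = {e₂, e₈, e₉, e₁₂} ∩ {e₁, e₂, e₄, e₅, e₆, e₁₀, e₁₁, e₁₂} = {e₂, e₁₂}
So ⟦small pilot in front of e₁₂⟧ = {e₂, e₁₂}.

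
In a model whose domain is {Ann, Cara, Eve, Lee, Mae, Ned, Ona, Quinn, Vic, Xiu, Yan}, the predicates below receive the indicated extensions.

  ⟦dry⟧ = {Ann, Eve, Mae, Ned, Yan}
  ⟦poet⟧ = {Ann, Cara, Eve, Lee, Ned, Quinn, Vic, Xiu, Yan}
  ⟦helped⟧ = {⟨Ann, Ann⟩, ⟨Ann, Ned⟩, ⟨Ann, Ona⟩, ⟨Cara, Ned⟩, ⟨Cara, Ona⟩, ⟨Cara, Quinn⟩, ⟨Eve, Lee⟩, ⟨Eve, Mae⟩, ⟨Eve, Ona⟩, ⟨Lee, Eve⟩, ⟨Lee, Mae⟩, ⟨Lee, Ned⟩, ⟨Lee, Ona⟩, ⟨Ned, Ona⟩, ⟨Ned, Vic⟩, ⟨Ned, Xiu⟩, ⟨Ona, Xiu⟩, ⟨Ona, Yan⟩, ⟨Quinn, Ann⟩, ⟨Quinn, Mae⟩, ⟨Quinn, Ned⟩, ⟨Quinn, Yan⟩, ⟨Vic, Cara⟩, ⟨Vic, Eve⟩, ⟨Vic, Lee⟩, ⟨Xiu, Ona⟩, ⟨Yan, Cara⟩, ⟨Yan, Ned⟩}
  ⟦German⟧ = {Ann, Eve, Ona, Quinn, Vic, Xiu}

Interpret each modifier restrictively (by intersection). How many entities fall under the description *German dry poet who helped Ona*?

2

⟦who helped Ona⟧ = {x : ⟨x, Ona⟩ ∈ ⟦helped⟧} = {Ann, Cara, Eve, Lee, Ned, Xiu}
⟦poet⟧ = {Ann, Cara, Eve, Lee, Ned, Quinn, Vic, Xiu, Yan}
… ∩ ⟦who helped Ona⟧ = {Ann, Cara, Eve, Lee, Ned, Quinn, Vic, Xiu, Yan} ∩ {Ann, Cara, Eve, Lee, Ned, Xiu} = {Ann, Cara, Eve, Lee, Ned, Xiu}
… ∩ ⟦German⟧ = {Ann, Cara, Eve, Lee, Ned, Xiu} ∩ {Ann, Eve, Ona, Quinn, Vic, Xiu} = {Ann, Eve, Xiu}
… ∩ ⟦dry⟧ = {Ann, Eve, Xiu} ∩ {Ann, Eve, Mae, Ned, Yan} = {Ann, Eve}
⟦German dry poet who helped Ona⟧ = {Ann, Eve}, so the cardinality is 2.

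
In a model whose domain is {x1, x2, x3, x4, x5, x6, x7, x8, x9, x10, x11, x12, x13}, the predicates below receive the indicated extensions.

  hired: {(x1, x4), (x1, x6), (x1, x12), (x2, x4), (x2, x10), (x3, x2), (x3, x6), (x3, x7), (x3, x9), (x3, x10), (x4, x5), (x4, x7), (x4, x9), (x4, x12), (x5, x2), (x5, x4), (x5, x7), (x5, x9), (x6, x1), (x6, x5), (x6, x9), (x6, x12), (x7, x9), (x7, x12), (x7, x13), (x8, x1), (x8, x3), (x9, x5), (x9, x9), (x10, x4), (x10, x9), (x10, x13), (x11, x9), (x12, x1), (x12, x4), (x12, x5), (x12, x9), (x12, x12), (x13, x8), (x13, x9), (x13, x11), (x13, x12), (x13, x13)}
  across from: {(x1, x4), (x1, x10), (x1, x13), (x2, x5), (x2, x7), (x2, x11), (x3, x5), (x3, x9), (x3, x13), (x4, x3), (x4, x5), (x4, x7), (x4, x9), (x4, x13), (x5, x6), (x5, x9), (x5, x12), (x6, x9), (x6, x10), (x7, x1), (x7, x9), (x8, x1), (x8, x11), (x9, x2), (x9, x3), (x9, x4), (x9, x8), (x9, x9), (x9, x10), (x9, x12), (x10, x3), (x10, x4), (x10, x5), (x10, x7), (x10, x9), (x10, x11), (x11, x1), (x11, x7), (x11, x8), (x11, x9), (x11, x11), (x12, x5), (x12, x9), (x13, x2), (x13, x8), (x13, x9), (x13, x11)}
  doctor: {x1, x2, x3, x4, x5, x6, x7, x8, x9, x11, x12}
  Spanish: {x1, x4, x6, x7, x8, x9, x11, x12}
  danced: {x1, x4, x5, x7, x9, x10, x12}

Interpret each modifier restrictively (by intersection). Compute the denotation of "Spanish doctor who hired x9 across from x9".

{x4, x6, x7, x9, x11, x12}

⟦who hired x9⟧ = {x : ⟨x, x9⟩ ∈ ⟦hired⟧} = {x3, x4, x5, x6, x7, x9, x10, x11, x12, x13}
⟦across from x9⟧ = {x : ⟨x, x9⟩ ∈ ⟦across from⟧} = {x3, x4, x5, x6, x7, x9, x10, x11, x12, x13}
⟦doctor⟧ = {x1, x2, x3, x4, x5, x6, x7, x8, x9, x11, x12}
… ∩ ⟦who hired x9⟧ = {x1, x2, x3, x4, x5, x6, x7, x8, x9, x11, x12} ∩ {x3, x4, x5, x6, x7, x9, x10, x11, x12, x13} = {x3, x4, x5, x6, x7, x9, x11, x12}
… ∩ ⟦across from x9⟧ = {x3, x4, x5, x6, x7, x9, x11, x12} ∩ {x3, x4, x5, x6, x7, x9, x10, x11, x12, x13} = {x3, x4, x5, x6, x7, x9, x11, x12}
… ∩ ⟦Spanish⟧ = {x3, x4, x5, x6, x7, x9, x11, x12} ∩ {x1, x4, x6, x7, x8, x9, x11, x12} = {x4, x6, x7, x9, x11, x12}
So ⟦Spanish doctor who hired x9 across from x9⟧ = {x4, x6, x7, x9, x11, x12}.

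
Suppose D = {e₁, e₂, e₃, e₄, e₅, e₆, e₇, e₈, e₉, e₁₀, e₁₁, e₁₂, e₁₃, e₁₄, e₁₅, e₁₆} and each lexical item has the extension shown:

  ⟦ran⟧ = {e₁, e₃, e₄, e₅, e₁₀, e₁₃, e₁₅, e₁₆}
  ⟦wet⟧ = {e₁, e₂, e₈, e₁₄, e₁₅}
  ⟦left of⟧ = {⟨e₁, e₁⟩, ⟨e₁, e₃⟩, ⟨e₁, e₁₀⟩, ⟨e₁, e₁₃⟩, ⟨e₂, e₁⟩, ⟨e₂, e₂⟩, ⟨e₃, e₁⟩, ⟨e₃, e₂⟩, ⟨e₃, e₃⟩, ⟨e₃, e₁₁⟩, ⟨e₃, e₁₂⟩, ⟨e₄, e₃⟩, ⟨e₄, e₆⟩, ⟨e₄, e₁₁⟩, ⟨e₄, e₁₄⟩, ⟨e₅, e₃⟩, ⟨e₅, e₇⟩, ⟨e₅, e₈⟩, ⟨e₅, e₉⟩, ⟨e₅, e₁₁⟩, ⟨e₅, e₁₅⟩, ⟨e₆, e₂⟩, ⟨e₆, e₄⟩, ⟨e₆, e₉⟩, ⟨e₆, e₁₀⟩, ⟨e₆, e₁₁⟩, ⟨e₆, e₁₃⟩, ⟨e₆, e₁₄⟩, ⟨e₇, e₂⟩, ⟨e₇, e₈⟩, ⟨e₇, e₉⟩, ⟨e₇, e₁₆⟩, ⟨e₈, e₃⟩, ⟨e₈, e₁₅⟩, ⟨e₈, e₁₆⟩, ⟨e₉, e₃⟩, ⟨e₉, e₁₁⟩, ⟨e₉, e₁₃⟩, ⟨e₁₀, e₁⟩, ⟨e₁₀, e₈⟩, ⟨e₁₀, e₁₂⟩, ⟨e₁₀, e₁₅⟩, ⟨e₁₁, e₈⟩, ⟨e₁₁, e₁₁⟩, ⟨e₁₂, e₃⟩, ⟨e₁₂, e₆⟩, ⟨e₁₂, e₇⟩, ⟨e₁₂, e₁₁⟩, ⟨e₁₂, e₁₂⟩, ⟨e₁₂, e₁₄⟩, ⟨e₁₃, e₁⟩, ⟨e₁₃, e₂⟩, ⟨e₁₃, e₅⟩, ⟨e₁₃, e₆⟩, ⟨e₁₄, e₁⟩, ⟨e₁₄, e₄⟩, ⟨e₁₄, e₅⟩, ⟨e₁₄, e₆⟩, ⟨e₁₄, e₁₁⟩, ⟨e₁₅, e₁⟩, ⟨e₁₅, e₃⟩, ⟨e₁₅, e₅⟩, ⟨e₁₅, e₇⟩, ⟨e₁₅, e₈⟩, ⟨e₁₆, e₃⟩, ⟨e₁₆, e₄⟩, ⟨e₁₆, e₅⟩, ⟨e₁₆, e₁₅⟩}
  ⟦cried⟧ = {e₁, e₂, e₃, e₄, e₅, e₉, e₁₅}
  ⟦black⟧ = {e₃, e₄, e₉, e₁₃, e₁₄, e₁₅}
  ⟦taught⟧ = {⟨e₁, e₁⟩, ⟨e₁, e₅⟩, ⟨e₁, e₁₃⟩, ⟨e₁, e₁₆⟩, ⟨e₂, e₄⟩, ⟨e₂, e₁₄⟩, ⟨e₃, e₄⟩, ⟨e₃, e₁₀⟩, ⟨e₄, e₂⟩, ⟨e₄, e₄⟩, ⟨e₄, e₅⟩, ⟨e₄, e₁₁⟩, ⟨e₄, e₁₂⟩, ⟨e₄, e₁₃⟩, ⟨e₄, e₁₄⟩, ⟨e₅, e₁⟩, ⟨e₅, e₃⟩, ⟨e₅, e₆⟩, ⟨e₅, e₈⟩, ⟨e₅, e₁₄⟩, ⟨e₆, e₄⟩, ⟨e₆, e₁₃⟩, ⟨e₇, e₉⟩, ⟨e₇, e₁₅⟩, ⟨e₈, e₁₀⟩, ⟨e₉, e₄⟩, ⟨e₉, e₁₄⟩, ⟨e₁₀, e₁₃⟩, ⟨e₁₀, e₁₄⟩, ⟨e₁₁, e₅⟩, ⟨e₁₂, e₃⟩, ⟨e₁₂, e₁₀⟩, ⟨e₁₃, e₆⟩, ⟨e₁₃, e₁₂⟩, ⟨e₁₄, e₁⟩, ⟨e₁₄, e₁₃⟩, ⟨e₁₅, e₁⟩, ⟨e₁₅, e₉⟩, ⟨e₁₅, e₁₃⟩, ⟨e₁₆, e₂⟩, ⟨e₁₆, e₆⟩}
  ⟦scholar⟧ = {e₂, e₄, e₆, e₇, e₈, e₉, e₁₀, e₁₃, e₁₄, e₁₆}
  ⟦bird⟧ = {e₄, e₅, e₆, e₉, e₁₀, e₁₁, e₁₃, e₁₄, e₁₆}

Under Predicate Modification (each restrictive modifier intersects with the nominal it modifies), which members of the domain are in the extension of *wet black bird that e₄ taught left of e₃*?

{ }

⟦that e₄ taught⟧ = {x : ⟨e₄, x⟩ ∈ ⟦taught⟧} = {e₂, e₄, e₅, e₁₁, e₁₂, e₁₃, e₁₄}
⟦left of e₃⟧ = {x : ⟨x, e₃⟩ ∈ ⟦left of⟧} = {e₁, e₃, e₄, e₅, e₈, e₉, e₁₂, e₁₅, e₁₆}
⟦bird⟧ = {e₄, e₅, e₆, e₉, e₁₀, e₁₁, e₁₃, e₁₄, e₁₆}
… ∩ ⟦that e₄ taught⟧ = {e₄, e₅, e₆, e₉, e₁₀, e₁₁, e₁₃, e₁₄, e₁₆} ∩ {e₂, e₄, e₅, e₁₁, e₁₂, e₁₃, e₁₄} = {e₄, e₅, e₁₁, e₁₃, e₁₄}
… ∩ ⟦left of e₃⟧ = {e₄, e₅, e₁₁, e₁₃, e₁₄} ∩ {e₁, e₃, e₄, e₅, e₈, e₉, e₁₂, e₁₅, e₁₆} = {e₄, e₅}
… ∩ ⟦wet⟧ = {e₄, e₅} ∩ {e₁, e₂, e₈, e₁₄, e₁₅} = ∅
… ∩ ⟦black⟧ = ∅ ∩ {e₃, e₄, e₉, e₁₃, e₁₄, e₁₅} = ∅
So ⟦wet black bird that e₄ taught left of e₃⟧ = { }.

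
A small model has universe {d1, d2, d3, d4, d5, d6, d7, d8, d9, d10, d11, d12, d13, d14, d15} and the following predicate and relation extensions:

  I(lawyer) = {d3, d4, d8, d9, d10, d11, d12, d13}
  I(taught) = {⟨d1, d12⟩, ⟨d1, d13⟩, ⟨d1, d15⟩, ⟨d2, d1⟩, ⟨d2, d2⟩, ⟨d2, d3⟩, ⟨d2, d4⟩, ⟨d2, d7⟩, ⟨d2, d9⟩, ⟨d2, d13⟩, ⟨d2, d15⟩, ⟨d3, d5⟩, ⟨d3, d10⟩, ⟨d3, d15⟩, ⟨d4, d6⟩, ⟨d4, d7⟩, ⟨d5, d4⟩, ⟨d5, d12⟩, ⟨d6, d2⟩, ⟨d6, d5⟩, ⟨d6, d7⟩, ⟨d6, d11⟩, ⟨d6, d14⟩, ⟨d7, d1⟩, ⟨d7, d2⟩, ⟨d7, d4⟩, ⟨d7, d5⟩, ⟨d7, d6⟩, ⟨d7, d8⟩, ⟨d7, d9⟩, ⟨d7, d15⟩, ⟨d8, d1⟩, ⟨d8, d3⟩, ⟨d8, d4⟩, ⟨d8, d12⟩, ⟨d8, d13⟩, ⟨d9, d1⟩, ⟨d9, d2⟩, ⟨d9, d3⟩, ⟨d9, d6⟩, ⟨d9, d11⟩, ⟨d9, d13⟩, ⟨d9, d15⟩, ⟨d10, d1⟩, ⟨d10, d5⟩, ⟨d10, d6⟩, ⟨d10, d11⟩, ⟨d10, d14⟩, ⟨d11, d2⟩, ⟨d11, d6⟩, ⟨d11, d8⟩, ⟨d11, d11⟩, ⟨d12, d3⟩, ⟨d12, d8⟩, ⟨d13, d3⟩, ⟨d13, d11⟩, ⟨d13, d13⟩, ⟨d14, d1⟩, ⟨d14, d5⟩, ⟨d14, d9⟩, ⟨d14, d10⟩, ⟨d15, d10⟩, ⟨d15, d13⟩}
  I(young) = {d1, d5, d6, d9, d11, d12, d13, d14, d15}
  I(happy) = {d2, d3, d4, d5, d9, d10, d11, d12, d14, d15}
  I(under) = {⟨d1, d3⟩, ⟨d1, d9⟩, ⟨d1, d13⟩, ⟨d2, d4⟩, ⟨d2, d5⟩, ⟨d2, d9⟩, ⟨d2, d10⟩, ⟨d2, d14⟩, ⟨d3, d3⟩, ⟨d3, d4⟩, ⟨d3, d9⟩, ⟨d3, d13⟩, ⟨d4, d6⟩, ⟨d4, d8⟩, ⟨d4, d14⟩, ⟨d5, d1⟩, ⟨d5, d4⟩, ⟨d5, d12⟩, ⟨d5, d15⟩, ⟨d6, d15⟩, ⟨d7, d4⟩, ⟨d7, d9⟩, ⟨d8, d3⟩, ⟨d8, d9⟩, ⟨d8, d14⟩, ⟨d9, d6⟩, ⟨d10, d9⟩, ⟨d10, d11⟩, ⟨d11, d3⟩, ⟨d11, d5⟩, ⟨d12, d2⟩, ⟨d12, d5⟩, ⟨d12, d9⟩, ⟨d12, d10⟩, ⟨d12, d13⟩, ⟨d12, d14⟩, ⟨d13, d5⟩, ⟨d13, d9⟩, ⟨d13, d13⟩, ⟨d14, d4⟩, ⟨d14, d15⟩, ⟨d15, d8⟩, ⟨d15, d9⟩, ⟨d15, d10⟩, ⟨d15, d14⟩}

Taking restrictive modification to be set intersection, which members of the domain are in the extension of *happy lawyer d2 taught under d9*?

{d3}

⟦d2 taught⟧ = {x : ⟨d2, x⟩ ∈ ⟦taught⟧} = {d1, d2, d3, d4, d7, d9, d13, d15}
⟦under d9⟧ = {x : ⟨x, d9⟩ ∈ ⟦under⟧} = {d1, d2, d3, d7, d8, d10, d12, d13, d15}
⟦lawyer⟧ = {d3, d4, d8, d9, d10, d11, d12, d13}
… ∩ ⟦d2 taught⟧ = {d3, d4, d8, d9, d10, d11, d12, d13} ∩ {d1, d2, d3, d4, d7, d9, d13, d15} = {d3, d4, d9, d13}
… ∩ ⟦under d9⟧ = {d3, d4, d9, d13} ∩ {d1, d2, d3, d7, d8, d10, d12, d13, d15} = {d3, d13}
… ∩ ⟦happy⟧ = {d3, d13} ∩ {d2, d3, d4, d5, d9, d10, d11, d12, d14, d15} = {d3}
So ⟦happy lawyer d2 taught under d9⟧ = {d3}.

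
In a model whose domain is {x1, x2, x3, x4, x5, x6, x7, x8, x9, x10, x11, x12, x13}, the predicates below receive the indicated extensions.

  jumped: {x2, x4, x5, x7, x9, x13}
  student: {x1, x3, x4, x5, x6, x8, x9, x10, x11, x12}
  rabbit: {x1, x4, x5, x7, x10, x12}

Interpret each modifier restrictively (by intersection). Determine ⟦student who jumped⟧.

⟦who jumped⟧ = ⟦jumped⟧ = {x2, x4, x5, x7, x9, x13}
⟦student⟧ = {x1, x3, x4, x5, x6, x8, x9, x10, x11, x12}
… ∩ ⟦who jumped⟧ = {x1, x3, x4, x5, x6, x8, x9, x10, x11, x12} ∩ {x2, x4, x5, x7, x9, x13} = {x4, x5, x9}
So ⟦student who jumped⟧ = {x4, x5, x9}.

{x4, x5, x9}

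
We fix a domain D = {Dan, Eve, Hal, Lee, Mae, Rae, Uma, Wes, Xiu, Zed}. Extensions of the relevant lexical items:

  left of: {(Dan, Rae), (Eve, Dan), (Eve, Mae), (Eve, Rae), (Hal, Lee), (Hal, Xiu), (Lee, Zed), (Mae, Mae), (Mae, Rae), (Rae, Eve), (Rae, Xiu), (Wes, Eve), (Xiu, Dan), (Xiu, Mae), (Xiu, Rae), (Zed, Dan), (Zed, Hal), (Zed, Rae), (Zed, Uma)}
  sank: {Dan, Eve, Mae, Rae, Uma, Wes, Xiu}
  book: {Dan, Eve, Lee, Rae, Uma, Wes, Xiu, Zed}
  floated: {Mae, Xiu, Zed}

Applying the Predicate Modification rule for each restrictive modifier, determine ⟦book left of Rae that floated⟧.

⟦left of Rae⟧ = {x : ⟨x, Rae⟩ ∈ ⟦left of⟧} = {Dan, Eve, Mae, Xiu, Zed}
⟦that floated⟧ = ⟦floated⟧ = {Mae, Xiu, Zed}
⟦book⟧ = {Dan, Eve, Lee, Rae, Uma, Wes, Xiu, Zed}
… ∩ ⟦left of Rae⟧ = {Dan, Eve, Lee, Rae, Uma, Wes, Xiu, Zed} ∩ {Dan, Eve, Mae, Xiu, Zed} = {Dan, Eve, Xiu, Zed}
… ∩ ⟦that floated⟧ = {Dan, Eve, Xiu, Zed} ∩ {Mae, Xiu, Zed} = {Xiu, Zed}
So ⟦book left of Rae that floated⟧ = {Xiu, Zed}.

{Xiu, Zed}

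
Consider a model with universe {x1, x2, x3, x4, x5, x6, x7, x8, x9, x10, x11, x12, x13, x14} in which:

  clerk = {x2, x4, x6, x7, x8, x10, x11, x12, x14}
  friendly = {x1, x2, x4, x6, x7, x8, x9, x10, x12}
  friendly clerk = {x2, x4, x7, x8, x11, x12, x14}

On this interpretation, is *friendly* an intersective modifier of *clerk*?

no

⟦friendly⟧ ∩ ⟦clerk⟧ = {x1, x2, x4, x6, x7, x8, x9, x10, x12} ∩ {x2, x4, x6, x7, x8, x10, x11, x12, x14} = {x2, x4, x6, x7, x8, x10, x12}
Observed ⟦friendly clerk⟧ = {x2, x4, x7, x8, x11, x12, x14}.
These differ, so the modifier is not intersective in this model.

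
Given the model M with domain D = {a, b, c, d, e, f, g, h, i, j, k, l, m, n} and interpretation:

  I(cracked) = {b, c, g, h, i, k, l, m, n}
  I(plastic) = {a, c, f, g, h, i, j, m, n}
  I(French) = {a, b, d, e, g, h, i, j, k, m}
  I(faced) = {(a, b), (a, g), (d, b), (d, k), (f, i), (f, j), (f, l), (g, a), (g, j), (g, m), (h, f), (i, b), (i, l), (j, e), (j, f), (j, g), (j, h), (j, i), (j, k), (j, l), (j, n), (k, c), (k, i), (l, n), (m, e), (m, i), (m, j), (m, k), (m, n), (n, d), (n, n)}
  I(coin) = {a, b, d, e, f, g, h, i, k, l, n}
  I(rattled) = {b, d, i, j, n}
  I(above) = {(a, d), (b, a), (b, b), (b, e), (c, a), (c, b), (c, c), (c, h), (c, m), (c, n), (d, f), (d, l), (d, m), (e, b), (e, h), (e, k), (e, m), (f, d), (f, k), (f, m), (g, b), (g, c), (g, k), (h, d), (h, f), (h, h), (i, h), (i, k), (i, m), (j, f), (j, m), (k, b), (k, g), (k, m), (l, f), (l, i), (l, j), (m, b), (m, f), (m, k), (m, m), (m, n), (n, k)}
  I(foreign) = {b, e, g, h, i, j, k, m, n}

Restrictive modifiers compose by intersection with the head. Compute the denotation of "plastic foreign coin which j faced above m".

{i}

⟦which j faced⟧ = {x : ⟨j, x⟩ ∈ ⟦faced⟧} = {e, f, g, h, i, k, l, n}
⟦above m⟧ = {x : ⟨x, m⟩ ∈ ⟦above⟧} = {c, d, e, f, i, j, k, m}
⟦coin⟧ = {a, b, d, e, f, g, h, i, k, l, n}
… ∩ ⟦which j faced⟧ = {a, b, d, e, f, g, h, i, k, l, n} ∩ {e, f, g, h, i, k, l, n} = {e, f, g, h, i, k, l, n}
… ∩ ⟦above m⟧ = {e, f, g, h, i, k, l, n} ∩ {c, d, e, f, i, j, k, m} = {e, f, i, k}
… ∩ ⟦plastic⟧ = {e, f, i, k} ∩ {a, c, f, g, h, i, j, m, n} = {f, i}
… ∩ ⟦foreign⟧ = {f, i} ∩ {b, e, g, h, i, j, k, m, n} = {i}
So ⟦plastic foreign coin which j faced above m⟧ = {i}.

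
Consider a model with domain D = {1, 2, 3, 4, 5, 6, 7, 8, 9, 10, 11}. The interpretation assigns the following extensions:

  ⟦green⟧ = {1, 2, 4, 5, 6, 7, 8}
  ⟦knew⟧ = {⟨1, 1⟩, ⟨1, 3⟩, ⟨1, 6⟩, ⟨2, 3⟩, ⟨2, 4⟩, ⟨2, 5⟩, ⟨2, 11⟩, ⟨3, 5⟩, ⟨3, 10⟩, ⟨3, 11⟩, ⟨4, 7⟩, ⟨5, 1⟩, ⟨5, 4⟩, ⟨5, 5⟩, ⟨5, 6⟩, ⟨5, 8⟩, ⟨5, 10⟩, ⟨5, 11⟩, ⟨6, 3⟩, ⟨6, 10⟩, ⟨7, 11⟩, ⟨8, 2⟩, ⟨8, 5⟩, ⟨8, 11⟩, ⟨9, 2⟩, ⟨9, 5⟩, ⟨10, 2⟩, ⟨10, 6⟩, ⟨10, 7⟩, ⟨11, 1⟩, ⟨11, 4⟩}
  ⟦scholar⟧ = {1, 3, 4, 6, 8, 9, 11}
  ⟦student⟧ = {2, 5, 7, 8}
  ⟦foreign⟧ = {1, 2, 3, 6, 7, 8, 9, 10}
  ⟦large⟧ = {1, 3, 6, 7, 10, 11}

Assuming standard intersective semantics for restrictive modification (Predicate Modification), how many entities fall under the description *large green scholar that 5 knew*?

2

⟦that 5 knew⟧ = {x : ⟨5, x⟩ ∈ ⟦knew⟧} = {1, 4, 5, 6, 8, 10, 11}
⟦scholar⟧ = {1, 3, 4, 6, 8, 9, 11}
… ∩ ⟦that 5 knew⟧ = {1, 3, 4, 6, 8, 9, 11} ∩ {1, 4, 5, 6, 8, 10, 11} = {1, 4, 6, 8, 11}
… ∩ ⟦large⟧ = {1, 4, 6, 8, 11} ∩ {1, 3, 6, 7, 10, 11} = {1, 6, 11}
… ∩ ⟦green⟧ = {1, 6, 11} ∩ {1, 2, 4, 5, 6, 7, 8} = {1, 6}
⟦large green scholar that 5 knew⟧ = {1, 6}, so the cardinality is 2.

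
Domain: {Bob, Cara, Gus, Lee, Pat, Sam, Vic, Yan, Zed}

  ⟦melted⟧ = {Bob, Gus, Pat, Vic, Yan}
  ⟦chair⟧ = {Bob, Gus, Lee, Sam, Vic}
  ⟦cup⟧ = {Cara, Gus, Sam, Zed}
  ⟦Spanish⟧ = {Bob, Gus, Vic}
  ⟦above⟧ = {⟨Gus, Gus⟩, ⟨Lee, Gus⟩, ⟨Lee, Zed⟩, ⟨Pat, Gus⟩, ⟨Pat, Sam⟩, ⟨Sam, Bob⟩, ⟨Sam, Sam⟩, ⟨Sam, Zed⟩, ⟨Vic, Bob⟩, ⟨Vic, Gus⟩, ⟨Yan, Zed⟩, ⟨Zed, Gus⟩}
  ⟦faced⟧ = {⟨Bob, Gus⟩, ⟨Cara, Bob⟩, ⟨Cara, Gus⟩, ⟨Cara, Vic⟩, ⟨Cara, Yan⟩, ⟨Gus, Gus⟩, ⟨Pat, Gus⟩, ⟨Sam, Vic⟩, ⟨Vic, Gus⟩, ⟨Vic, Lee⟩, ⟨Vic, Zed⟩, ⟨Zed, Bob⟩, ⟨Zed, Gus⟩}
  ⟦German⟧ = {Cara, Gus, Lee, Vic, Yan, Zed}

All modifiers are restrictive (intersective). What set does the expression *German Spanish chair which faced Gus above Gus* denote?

⟦which faced Gus⟧ = {x : ⟨x, Gus⟩ ∈ ⟦faced⟧} = {Bob, Cara, Gus, Pat, Vic, Zed}
⟦above Gus⟧ = {x : ⟨x, Gus⟩ ∈ ⟦above⟧} = {Gus, Lee, Pat, Vic, Zed}
⟦chair⟧ = {Bob, Gus, Lee, Sam, Vic}
… ∩ ⟦which faced Gus⟧ = {Bob, Gus, Lee, Sam, Vic} ∩ {Bob, Cara, Gus, Pat, Vic, Zed} = {Bob, Gus, Vic}
… ∩ ⟦above Gus⟧ = {Bob, Gus, Vic} ∩ {Gus, Lee, Pat, Vic, Zed} = {Gus, Vic}
… ∩ ⟦German⟧ = {Gus, Vic} ∩ {Cara, Gus, Lee, Vic, Yan, Zed} = {Gus, Vic}
… ∩ ⟦Spanish⟧ = {Gus, Vic} ∩ {Bob, Gus, Vic} = {Gus, Vic}
So ⟦German Spanish chair which faced Gus above Gus⟧ = {Gus, Vic}.

{Gus, Vic}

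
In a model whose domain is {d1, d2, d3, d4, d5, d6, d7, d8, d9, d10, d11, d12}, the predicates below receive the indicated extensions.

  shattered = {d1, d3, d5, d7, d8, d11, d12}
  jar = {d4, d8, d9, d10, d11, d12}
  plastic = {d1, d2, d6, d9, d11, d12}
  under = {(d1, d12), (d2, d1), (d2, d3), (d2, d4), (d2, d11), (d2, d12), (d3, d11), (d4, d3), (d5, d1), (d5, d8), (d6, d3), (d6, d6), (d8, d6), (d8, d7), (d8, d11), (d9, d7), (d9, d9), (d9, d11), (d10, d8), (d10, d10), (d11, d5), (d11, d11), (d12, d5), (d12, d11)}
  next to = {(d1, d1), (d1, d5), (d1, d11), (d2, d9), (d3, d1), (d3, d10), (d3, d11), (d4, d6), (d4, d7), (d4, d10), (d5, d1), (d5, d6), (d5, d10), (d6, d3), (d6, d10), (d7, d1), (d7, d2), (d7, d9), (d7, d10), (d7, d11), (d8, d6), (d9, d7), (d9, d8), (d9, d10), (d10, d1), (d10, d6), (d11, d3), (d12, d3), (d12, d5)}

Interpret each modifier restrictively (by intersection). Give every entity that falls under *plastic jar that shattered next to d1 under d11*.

⟦that shattered⟧ = ⟦shattered⟧ = {d1, d3, d5, d7, d8, d11, d12}
⟦next to d1⟧ = {x : ⟨x, d1⟩ ∈ ⟦next to⟧} = {d1, d3, d5, d7, d10}
⟦under d11⟧ = {x : ⟨x, d11⟩ ∈ ⟦under⟧} = {d2, d3, d8, d9, d11, d12}
⟦jar⟧ = {d4, d8, d9, d10, d11, d12}
… ∩ ⟦that shattered⟧ = {d4, d8, d9, d10, d11, d12} ∩ {d1, d3, d5, d7, d8, d11, d12} = {d8, d11, d12}
… ∩ ⟦next to d1⟧ = {d8, d11, d12} ∩ {d1, d3, d5, d7, d10} = ∅
… ∩ ⟦under d11⟧ = ∅ ∩ {d2, d3, d8, d9, d11, d12} = ∅
… ∩ ⟦plastic⟧ = ∅ ∩ {d1, d2, d6, d9, d11, d12} = ∅
So ⟦plastic jar that shattered next to d1 under d11⟧ = { }.

{ }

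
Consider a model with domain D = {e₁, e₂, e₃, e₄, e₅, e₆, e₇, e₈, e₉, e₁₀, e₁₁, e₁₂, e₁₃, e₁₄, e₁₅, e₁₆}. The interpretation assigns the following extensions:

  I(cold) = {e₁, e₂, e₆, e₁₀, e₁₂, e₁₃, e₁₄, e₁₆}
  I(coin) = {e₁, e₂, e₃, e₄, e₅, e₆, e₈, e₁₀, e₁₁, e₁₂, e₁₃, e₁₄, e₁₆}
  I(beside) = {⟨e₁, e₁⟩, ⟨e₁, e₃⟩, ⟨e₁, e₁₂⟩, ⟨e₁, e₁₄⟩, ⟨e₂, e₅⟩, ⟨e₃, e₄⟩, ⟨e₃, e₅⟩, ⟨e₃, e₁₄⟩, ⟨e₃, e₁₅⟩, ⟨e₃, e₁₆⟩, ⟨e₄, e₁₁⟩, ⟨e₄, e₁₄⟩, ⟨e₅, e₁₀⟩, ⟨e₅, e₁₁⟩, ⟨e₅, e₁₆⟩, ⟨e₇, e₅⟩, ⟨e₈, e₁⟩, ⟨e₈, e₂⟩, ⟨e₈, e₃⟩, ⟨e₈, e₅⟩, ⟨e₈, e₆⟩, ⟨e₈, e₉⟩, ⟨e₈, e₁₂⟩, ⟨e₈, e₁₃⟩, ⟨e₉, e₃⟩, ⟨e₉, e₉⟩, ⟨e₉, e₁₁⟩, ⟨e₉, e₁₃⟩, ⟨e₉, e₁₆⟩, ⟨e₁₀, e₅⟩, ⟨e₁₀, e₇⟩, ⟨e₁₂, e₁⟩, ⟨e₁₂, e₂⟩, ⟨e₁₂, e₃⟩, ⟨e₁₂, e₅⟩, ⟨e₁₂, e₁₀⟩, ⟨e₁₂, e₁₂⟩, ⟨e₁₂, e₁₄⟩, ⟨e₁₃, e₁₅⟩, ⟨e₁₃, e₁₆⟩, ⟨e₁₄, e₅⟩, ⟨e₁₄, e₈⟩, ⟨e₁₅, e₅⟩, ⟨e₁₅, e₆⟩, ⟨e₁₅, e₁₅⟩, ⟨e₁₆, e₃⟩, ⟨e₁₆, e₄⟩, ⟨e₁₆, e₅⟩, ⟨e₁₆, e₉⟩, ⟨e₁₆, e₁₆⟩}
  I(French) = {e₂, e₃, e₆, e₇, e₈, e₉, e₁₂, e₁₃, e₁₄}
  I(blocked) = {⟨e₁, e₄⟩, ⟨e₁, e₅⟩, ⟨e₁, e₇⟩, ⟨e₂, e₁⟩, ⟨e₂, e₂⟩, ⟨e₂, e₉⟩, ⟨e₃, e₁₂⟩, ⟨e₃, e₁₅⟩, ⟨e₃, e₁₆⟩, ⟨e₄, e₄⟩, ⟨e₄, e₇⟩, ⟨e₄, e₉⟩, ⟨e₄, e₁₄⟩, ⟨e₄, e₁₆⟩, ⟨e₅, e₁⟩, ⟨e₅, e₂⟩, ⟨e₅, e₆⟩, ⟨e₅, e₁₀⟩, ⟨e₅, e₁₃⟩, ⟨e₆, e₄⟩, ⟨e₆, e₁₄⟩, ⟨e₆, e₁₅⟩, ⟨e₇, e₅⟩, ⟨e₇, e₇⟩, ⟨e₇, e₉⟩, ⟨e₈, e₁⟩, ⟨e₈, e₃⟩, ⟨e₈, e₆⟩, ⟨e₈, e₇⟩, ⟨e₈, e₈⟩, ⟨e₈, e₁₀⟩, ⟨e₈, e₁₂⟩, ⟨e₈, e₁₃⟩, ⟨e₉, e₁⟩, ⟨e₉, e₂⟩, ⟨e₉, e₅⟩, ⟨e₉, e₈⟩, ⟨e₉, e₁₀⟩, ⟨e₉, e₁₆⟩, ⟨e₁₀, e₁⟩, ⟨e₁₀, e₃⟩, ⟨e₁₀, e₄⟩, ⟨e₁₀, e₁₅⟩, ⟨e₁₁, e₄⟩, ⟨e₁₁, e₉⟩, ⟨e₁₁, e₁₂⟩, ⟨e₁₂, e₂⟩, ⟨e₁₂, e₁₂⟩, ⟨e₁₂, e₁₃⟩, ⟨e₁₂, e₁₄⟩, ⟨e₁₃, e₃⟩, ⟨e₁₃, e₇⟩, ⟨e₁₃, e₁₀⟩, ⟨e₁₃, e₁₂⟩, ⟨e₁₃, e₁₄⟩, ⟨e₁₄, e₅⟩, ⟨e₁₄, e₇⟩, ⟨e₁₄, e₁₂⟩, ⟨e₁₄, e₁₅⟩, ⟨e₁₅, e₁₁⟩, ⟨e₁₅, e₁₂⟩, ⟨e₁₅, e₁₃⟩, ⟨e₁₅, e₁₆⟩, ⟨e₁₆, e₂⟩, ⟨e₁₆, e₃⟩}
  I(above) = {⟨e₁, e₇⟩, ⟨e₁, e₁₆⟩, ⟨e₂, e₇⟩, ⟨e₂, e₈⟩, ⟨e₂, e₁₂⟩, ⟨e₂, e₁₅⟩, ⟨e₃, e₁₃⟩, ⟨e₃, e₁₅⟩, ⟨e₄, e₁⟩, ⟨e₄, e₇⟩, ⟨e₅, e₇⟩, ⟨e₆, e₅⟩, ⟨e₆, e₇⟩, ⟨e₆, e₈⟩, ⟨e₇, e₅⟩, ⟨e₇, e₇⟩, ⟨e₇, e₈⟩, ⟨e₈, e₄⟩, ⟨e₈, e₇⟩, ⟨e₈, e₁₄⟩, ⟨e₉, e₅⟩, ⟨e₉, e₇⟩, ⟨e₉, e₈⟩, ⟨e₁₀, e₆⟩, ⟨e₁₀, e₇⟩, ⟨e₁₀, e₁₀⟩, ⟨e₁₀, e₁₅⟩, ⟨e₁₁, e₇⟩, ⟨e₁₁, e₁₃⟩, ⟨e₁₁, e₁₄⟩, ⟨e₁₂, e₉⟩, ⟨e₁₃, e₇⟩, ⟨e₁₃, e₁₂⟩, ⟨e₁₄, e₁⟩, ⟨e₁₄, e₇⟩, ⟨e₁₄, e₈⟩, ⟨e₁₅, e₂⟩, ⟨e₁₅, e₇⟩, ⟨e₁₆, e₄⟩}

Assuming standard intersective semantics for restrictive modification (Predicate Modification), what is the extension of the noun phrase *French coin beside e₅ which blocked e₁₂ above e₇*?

{e₈, e₁₄}

⟦beside e₅⟧ = {x : ⟨x, e₅⟩ ∈ ⟦beside⟧} = {e₂, e₃, e₇, e₈, e₁₀, e₁₂, e₁₄, e₁₅, e₁₆}
⟦which blocked e₁₂⟧ = {x : ⟨x, e₁₂⟩ ∈ ⟦blocked⟧} = {e₃, e₈, e₁₁, e₁₂, e₁₃, e₁₄, e₁₅}
⟦above e₇⟧ = {x : ⟨x, e₇⟩ ∈ ⟦above⟧} = {e₁, e₂, e₄, e₅, e₆, e₇, e₈, e₉, e₁₀, e₁₁, e₁₃, e₁₄, e₁₅}
⟦coin⟧ = {e₁, e₂, e₃, e₄, e₅, e₆, e₈, e₁₀, e₁₁, e₁₂, e₁₃, e₁₄, e₁₆}
… ∩ ⟦beside e₅⟧ = {e₁, e₂, e₃, e₄, e₅, e₆, e₈, e₁₀, e₁₁, e₁₂, e₁₃, e₁₄, e₁₆} ∩ {e₂, e₃, e₇, e₈, e₁₀, e₁₂, e₁₄, e₁₅, e₁₆} = {e₂, e₃, e₈, e₁₀, e₁₂, e₁₄, e₁₆}
… ∩ ⟦which blocked e₁₂⟧ = {e₂, e₃, e₈, e₁₀, e₁₂, e₁₄, e₁₆} ∩ {e₃, e₈, e₁₁, e₁₂, e₁₃, e₁₄, e₁₅} = {e₃, e₈, e₁₂, e₁₄}
… ∩ ⟦above e₇⟧ = {e₃, e₈, e₁₂, e₁₄} ∩ {e₁, e₂, e₄, e₅, e₆, e₇, e₈, e₉, e₁₀, e₁₁, e₁₃, e₁₄, e₁₅} = {e₈, e₁₄}
… ∩ ⟦French⟧ = {e₈, e₁₄} ∩ {e₂, e₃, e₆, e₇, e₈, e₉, e₁₂, e₁₃, e₁₄} = {e₈, e₁₄}
So ⟦French coin beside e₅ which blocked e₁₂ above e₇⟧ = {e₈, e₁₄}.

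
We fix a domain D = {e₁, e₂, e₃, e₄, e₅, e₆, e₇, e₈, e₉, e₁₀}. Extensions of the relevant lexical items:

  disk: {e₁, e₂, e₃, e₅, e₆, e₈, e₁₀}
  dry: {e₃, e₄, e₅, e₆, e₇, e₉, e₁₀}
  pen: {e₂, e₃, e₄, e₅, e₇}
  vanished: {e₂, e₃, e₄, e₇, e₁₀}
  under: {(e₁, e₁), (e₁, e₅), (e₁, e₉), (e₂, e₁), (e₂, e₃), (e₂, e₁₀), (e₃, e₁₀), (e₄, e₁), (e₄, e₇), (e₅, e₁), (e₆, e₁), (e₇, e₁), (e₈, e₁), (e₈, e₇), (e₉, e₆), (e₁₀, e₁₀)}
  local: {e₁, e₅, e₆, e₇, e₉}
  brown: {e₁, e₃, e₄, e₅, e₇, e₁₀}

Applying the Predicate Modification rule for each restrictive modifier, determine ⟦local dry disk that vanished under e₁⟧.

⟦that vanished⟧ = ⟦vanished⟧ = {e₂, e₃, e₄, e₇, e₁₀}
⟦under e₁⟧ = {x : ⟨x, e₁⟩ ∈ ⟦under⟧} = {e₁, e₂, e₄, e₅, e₆, e₇, e₈}
⟦disk⟧ = {e₁, e₂, e₃, e₅, e₆, e₈, e₁₀}
… ∩ ⟦that vanished⟧ = {e₁, e₂, e₃, e₅, e₆, e₈, e₁₀} ∩ {e₂, e₃, e₄, e₇, e₁₀} = {e₂, e₃, e₁₀}
… ∩ ⟦under e₁⟧ = {e₂, e₃, e₁₀} ∩ {e₁, e₂, e₄, e₅, e₆, e₇, e₈} = {e₂}
… ∩ ⟦local⟧ = {e₂} ∩ {e₁, e₅, e₆, e₇, e₉} = ∅
… ∩ ⟦dry⟧ = ∅ ∩ {e₃, e₄, e₅, e₆, e₇, e₉, e₁₀} = ∅
So ⟦local dry disk that vanished under e₁⟧ = ∅.

∅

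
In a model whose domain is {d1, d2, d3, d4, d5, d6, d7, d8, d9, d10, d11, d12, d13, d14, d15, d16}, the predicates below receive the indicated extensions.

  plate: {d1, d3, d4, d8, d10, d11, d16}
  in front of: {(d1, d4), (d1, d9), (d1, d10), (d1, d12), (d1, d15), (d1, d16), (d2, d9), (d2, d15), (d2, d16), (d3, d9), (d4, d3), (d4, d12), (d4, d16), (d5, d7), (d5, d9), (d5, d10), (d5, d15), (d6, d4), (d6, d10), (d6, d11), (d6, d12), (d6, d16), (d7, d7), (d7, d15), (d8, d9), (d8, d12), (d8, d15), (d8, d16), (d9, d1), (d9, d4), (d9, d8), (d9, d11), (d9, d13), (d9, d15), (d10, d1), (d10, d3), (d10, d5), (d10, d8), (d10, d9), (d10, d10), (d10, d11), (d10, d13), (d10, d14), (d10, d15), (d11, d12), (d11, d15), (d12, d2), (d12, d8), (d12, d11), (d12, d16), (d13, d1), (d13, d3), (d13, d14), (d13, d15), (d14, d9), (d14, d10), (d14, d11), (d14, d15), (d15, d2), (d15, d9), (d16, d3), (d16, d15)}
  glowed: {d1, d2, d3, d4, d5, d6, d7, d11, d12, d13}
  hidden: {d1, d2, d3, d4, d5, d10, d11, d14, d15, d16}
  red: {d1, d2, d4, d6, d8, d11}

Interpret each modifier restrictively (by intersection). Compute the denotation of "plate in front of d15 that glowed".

{d1, d11}

⟦in front of d15⟧ = {x : ⟨x, d15⟩ ∈ ⟦in front of⟧} = {d1, d2, d5, d7, d8, d9, d10, d11, d13, d14, d16}
⟦that glowed⟧ = ⟦glowed⟧ = {d1, d2, d3, d4, d5, d6, d7, d11, d12, d13}
⟦plate⟧ = {d1, d3, d4, d8, d10, d11, d16}
… ∩ ⟦in front of d15⟧ = {d1, d3, d4, d8, d10, d11, d16} ∩ {d1, d2, d5, d7, d8, d9, d10, d11, d13, d14, d16} = {d1, d8, d10, d11, d16}
… ∩ ⟦that glowed⟧ = {d1, d8, d10, d11, d16} ∩ {d1, d2, d3, d4, d5, d6, d7, d11, d12, d13} = {d1, d11}
So ⟦plate in front of d15 that glowed⟧ = {d1, d11}.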